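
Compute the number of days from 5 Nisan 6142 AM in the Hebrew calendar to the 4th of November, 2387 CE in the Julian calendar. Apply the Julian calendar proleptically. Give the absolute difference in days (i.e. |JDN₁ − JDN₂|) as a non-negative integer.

2071

First date → JDN 2591146; second date → JDN 2593217.
The interval is |2591146 − 2593217| = 2071 days.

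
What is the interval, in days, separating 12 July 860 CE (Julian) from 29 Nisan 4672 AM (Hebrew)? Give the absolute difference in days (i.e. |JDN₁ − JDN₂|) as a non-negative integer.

18908

First date → JDN 2035366; second date → JDN 2054274.
The interval is |2035366 − 2054274| = 18908 days.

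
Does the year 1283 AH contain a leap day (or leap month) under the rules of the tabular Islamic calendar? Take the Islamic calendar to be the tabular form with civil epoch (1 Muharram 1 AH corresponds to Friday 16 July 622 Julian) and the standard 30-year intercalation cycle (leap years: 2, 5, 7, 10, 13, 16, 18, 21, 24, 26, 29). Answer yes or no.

Year 1283 AH is year 23 of its 30-year cycle; leap positions are 2, 5, 7, 10, 13, 16, 18, 21, 24, 26, 29, so it is a common year (354 days).

no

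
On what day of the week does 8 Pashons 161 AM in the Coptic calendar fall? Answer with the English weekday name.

Thursday

Equivalently 4 May 445 Gregorian, JDN 1883717.
Since JDN mod 7 = 3 (0 = Monday), the day is Thursday.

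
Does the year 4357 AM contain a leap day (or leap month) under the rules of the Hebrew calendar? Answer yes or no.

Hebrew year 4357 is year 6 of its 19-year Metonic cycle; leap years are at positions 3, 6, 8, 11, 14, 17, 19, so it is a leap year (13 months).

yes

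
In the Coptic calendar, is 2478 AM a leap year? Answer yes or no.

2478 mod 4 = 2; in the Coptic calendar a year is leap when year mod 4 = 3, so it is a common year.

no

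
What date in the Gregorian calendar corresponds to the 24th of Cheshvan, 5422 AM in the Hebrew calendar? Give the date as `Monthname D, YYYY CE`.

November 16, 1661 CE

Julian Day Number of the source date = 2328048.
Converting JDN 2328048 to the Gregorian calendar gives 16 November 1661 CE.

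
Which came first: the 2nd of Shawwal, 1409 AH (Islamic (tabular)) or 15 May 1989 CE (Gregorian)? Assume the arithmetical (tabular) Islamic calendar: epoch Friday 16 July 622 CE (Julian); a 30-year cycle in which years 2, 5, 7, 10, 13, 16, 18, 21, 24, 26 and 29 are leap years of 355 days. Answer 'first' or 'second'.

Converting both to JDN: 2447655 vs 2447662; the smaller is the first.

first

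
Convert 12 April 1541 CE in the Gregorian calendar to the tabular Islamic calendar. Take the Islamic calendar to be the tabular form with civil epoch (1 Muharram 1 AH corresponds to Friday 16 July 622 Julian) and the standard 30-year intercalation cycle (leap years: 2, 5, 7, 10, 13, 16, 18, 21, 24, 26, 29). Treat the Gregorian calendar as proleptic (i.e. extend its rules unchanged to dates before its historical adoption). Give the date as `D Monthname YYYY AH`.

5 Dhu al-Hijjah 947 AH

Both dates share Julian Day Number 2284000; in the tabular Islamic calendar that is 5 Dhu al-Hijjah 947 AH.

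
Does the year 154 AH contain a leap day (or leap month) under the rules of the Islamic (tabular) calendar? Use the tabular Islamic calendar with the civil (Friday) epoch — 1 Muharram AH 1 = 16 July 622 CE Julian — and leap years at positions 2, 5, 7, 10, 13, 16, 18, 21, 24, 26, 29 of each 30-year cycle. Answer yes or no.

no

Year 154 AH is year 4 of its 30-year cycle; leap positions are 2, 5, 7, 10, 13, 16, 18, 21, 24, 26, 29, so it is a common year (354 days).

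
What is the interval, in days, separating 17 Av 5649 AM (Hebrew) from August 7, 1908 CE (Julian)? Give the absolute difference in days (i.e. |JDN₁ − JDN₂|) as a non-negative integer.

JDN of the first date = 2411229.
JDN of the second date = 2418174.
|2418174 − 2411229| = 6945.

6945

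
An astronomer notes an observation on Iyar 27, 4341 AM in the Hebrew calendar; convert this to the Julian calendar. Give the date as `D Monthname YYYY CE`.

Both dates share Julian Day Number 1933405; in the Julian calendar that is 17 May 581 CE.

17 May 581 CE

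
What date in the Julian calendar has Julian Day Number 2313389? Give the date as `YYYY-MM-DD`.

JDN 2313389 is 28 September 1621 in the Gregorian calendar.
In the Julian calendar that day is 1621-09-18.

1621-09-18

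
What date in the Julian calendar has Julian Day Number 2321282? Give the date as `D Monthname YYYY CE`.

JDN 2321282 is 9 May 1643 in the Gregorian calendar.
In the Julian calendar that day is 29 April 1643 CE.

29 April 1643 CE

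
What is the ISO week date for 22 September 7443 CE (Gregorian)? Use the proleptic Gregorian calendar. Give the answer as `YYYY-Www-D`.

7443-W38-5

The weekday is Friday (ISO weekday 5).
That Friday belongs to ISO week 38 of ISO year 7443.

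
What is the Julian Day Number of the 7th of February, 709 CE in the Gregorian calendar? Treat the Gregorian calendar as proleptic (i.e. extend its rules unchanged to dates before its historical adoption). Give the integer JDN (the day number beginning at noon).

1980054

JDN 2400001 is 17 November 1858 CE (Gregorian), MJD 0; the target day is −419947 days from there, so JDN = 1980054.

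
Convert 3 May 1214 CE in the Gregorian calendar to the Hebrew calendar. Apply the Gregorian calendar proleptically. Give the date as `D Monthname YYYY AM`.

15 Iyar 4974 AM

Both dates share Julian Day Number 2164587; in the Hebrew calendar that is 15 Iyar 4974 AM.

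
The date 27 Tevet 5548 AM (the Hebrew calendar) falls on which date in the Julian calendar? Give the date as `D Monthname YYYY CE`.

Julian Day Number of the source date = 2374120.
Converting JDN 2374120 to the Julian calendar gives 27 December 1787 CE.

27 December 1787 CE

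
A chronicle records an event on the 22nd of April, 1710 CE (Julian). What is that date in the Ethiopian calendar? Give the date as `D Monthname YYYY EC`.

The source date corresponds to 3 May 1710 in the Gregorian calendar (JDN 2345747).
That day falls on 27 Miyazya 1702 EC in the Ethiopian calendar.

27 Miyazya 1702 EC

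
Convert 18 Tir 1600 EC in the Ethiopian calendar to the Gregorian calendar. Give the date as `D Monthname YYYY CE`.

24 January 1608 CE

Julian Day Number of the source date = 2308393.
Converting JDN 2308393 to the Gregorian calendar gives 24 January 1608 CE.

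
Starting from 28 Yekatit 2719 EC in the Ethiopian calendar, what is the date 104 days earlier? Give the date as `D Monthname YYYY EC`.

The starting date is JDN 2717147; 2717147 − 104 = 2717043.
JDN 2717043 corresponds to 14 Hidar 2719 EC.

14 Hidar 2719 EC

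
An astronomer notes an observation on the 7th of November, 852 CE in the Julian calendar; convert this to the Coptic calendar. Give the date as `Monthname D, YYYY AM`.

Hathor 11, 569 AM

Julian Day Number of the source date = 2032562.
Converting JDN 2032562 to the Coptic calendar gives 11 Hathor 569 AM.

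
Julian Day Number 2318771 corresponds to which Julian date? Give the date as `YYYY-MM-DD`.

1636-06-13

JDN 2318771 is 23 June 1636 in the Gregorian calendar.
In the Julian calendar that day is 1636-06-13.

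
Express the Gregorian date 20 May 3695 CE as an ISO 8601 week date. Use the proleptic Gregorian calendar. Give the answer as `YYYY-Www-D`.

3695-W20-5

The weekday is Friday (ISO weekday 5).
That Friday belongs to ISO week 20 of ISO year 3695.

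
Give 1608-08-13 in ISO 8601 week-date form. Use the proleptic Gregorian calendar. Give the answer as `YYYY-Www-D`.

The weekday is Wednesday (ISO weekday 3).
That Wednesday belongs to ISO week 33 of ISO year 1608.

1608-W33-3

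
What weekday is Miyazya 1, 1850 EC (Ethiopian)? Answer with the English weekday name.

In the Gregorian calendar this is 8 April 1858 (JDN 2399778).
Since JDN mod 7 = 3 (0 = Monday), the day is Thursday.

Thursday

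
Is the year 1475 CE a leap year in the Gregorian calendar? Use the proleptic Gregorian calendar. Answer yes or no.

no

1475 is not divisible by 4, so it is a common year.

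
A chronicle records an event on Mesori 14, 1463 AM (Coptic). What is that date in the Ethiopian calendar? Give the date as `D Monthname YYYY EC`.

14 Nehase 1739 EC

Julian Day Number of the source date = 2359368.
Converting JDN 2359368 to the Ethiopian calendar gives 14 Nehase 1739 EC.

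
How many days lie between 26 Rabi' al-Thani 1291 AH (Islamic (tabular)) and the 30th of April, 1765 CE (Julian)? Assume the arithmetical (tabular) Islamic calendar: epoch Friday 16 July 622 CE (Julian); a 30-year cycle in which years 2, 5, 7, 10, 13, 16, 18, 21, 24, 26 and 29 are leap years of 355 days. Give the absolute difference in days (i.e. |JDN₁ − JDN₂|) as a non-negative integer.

39843

JDN of the first date = 2405687.
JDN of the second date = 2365844.
|2365844 − 2405687| = 39843.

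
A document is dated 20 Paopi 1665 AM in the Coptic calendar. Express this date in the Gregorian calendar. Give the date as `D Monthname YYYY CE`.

30 October 1948 CE

Julian Day Number of the source date = 2432855.
Converting JDN 2432855 to the Gregorian calendar gives 30 October 1948 CE.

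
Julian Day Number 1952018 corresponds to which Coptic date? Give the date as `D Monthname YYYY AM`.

JDN 1952018 is 5 May 632 in the proleptic Gregorian calendar.
In the Coptic calendar that day is 7 Pashons 348 AM.

7 Pashons 348 AM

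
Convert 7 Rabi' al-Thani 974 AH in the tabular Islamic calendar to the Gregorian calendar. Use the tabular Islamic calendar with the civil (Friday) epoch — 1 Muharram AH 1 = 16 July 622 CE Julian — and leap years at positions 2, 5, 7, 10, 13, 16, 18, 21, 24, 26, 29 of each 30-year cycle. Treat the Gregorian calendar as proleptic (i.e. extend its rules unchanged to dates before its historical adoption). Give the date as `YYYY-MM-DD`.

Both dates share Julian Day Number 2293334; in the Gregorian calendar that is 1 November 1566 CE.

1566-11-01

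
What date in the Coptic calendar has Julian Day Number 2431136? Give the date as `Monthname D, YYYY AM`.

JDN 2431136 is 15 February 1944 in the Gregorian calendar.
In the Coptic calendar that day is Meshir 7, 1660 AM.

Meshir 7, 1660 AM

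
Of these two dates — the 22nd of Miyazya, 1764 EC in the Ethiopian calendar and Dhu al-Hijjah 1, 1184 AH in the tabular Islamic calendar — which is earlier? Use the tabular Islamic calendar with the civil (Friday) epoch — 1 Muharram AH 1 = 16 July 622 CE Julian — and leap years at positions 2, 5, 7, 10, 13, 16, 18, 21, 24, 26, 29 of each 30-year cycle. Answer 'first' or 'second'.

second

The two dates have Julian Day Numbers 2368388 and 2367981 respectively.
Since 2367981 < 2368388, the second date comes first.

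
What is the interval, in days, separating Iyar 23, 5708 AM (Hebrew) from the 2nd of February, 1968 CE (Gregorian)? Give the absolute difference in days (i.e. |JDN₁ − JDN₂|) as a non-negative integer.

7185

First date → JDN 2432704; second date → JDN 2439889.
The interval is |2432704 − 2439889| = 7185 days.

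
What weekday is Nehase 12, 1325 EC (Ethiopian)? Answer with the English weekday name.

Thursday

This is JDN 2208153 (13 August 1333 Gregorian).
2208153 ≡ 3 (mod 7); counting from Monday = 0 gives Thursday.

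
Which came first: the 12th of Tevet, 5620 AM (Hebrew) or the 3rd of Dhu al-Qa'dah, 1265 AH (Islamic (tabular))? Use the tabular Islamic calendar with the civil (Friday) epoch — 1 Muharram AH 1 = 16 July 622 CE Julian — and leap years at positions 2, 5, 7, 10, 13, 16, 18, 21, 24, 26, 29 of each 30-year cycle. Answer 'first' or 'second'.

second

The two dates have Julian Day Numbers 2400417 and 2396656 respectively.
Since 2396656 < 2400417, the second date comes first.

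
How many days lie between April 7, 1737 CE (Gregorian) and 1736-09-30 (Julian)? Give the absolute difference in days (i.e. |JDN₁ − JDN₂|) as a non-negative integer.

178

First date → JDN 2355583; second date → JDN 2355405.
The interval is |2355583 − 2355405| = 178 days.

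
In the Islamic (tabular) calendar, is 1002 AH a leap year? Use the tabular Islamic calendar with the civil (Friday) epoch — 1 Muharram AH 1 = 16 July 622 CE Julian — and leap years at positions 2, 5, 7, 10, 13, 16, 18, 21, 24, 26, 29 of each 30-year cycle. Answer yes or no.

Year 1002 AH is year 12 of its 30-year cycle; leap positions are 2, 5, 7, 10, 13, 16, 18, 21, 24, 26, 29, so it is a common year (354 days).

no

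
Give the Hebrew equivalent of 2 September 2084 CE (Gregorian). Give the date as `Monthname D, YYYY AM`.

Both dates share Julian Day Number 2482471; in the Hebrew calendar that is 2 Elul 5844 AM.

Elul 2, 5844 AM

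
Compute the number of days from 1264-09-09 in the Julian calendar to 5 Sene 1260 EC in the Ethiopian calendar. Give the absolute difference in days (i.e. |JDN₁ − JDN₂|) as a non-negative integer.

1359

First date → JDN 2182986; second date → JDN 2184345.
The interval is |2182986 − 2184345| = 1359 days.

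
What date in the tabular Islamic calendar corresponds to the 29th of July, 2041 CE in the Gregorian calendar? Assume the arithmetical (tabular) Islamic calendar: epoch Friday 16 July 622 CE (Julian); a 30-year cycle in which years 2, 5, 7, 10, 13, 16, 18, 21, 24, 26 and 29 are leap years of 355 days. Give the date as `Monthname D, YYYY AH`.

Rajab 30, 1463 AH

Julian Day Number of the source date = 2466730.
Converting JDN 2466730 to the tabular Islamic calendar gives 30 Rajab 1463 AH.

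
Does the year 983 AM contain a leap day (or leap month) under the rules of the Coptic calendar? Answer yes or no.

983 mod 4 = 3; in the Coptic calendar a year is leap when year mod 4 = 3, so it is a leap year.

yes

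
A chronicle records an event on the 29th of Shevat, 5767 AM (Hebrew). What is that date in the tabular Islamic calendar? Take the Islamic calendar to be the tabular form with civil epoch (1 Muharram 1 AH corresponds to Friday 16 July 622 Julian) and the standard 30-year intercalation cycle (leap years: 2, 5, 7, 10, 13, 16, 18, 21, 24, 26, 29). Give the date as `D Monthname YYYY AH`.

29 Muharram 1428 AH

Both dates share Julian Day Number 2454149; in the tabular Islamic calendar that is 29 Muharram 1428 AH.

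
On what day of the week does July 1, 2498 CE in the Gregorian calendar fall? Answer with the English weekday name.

Tuesday

Since JDN mod 7 = 1 (0 = Monday), the day is Tuesday.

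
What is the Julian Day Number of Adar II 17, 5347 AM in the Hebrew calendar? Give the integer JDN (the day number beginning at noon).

2300785

In the Gregorian calendar the same day is 27 March 1587.
JDN 2400001 is 17 November 1858 CE (Gregorian), MJD 0; the target day is −99216 days from there, so JDN = 2300785.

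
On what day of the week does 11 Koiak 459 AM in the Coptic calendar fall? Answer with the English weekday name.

This is JDN 1992414 (11 December 742 Gregorian).
Since JDN mod 7 = 4 (0 = Monday), the day is Friday.

Friday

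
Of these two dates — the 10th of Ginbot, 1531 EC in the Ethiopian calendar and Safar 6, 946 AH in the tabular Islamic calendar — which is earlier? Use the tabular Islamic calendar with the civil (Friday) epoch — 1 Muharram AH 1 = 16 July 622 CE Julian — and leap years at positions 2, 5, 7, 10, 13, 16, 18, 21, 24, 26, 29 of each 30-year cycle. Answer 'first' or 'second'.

Converting both to JDN: 2283302 vs 2283351; the smaller is the first.

first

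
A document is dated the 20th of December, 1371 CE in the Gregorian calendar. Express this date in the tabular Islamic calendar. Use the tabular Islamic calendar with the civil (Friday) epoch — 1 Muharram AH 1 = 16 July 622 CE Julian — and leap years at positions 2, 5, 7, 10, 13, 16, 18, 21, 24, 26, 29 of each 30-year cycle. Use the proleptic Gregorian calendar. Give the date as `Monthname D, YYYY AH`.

Julian Day Number of the source date = 2222161.
Converting JDN 2222161 to the tabular Islamic calendar gives 3 Jumada al-Thani 773 AH.

Jumada al-Thani 3, 773 AH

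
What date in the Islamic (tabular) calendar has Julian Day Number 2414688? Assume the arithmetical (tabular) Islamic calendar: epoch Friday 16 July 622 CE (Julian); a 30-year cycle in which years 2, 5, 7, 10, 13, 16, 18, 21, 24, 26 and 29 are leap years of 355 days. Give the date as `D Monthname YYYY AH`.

21 Ramadan 1316 AH

The Gregorian equivalent of JDN 2414688 is 2 February 1899.
In the tabular Islamic calendar that day is 21 Ramadan 1316 AH.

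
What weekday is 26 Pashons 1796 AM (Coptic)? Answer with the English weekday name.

Monday

This is JDN 2480919 (3 June 2080 Gregorian).
2480919 ≡ 0 (mod 7); counting from Monday = 0 gives Monday.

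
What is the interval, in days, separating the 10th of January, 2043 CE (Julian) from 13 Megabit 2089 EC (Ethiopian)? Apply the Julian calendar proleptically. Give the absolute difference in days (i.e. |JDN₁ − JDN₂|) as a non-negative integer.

First date → JDN 2467273; second date → JDN 2487055.
The interval is |2467273 − 2487055| = 19782 days.

19782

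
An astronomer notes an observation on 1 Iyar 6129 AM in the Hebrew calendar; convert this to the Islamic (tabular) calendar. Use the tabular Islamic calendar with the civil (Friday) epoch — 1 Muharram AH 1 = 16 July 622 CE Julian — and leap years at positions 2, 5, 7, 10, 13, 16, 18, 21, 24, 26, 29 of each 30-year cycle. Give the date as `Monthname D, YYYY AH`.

Both dates share Julian Day Number 2586447; in the tabular Islamic calendar that is 30 Jumada al-Awwal 1801 AH.

Jumada al-Awwal 30, 1801 AH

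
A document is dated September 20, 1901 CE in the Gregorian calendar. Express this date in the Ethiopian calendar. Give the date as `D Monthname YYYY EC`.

10 Meskerem 1894 EC

Julian Day Number of the source date = 2415648.
Converting JDN 2415648 to the Ethiopian calendar gives 10 Meskerem 1894 EC.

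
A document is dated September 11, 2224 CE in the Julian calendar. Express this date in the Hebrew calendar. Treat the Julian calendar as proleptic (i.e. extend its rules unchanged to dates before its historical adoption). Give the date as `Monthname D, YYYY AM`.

Tishrei 13, 5985 AM

Julian Day Number of the source date = 2533628.
Converting JDN 2533628 to the Hebrew calendar gives 13 Tishrei 5985 AM.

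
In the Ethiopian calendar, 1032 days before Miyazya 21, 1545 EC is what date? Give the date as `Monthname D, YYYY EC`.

Counting 1032 days back from JDN 2288397 reaches JDN 2287365, which is Sene 25, 1542 EC.

Sene 25, 1542 EC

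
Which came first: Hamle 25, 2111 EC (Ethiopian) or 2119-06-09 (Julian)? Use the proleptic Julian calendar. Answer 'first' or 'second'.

First date → JDN 2495222; second date → JDN 2495182.
JDN 2495182 < JDN 2495222, so the second date is earlier.

second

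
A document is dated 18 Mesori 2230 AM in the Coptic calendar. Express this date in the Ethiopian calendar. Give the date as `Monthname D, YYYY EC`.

The source date corresponds to 28 August 2514 in the Gregorian calendar (JDN 2639519).
That day falls on 18 Nehase 2506 EC in the Ethiopian calendar.

Nehase 18, 2506 EC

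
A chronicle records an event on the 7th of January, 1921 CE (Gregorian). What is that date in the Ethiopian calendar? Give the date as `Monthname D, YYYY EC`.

Tahsas 29, 1913 EC

Julian Day Number of the source date = 2422697.
Converting JDN 2422697 to the Ethiopian calendar gives 29 Tahsas 1913 EC.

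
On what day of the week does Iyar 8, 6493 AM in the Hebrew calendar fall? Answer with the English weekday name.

Equivalently 15 May 2733 Gregorian, JDN 2719402.
JDN 2719402 mod 7 = 0, and JDN 0 was a Monday, so this is a Monday.

Monday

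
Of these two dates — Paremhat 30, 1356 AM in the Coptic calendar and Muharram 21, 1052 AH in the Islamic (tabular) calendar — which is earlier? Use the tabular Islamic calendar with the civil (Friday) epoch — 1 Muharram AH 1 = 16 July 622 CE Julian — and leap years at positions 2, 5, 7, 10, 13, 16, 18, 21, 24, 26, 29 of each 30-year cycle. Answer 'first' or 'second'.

first

First date → JDN 2320153; second date → JDN 2320899.
JDN 2320153 < JDN 2320899, so the first date is earlier.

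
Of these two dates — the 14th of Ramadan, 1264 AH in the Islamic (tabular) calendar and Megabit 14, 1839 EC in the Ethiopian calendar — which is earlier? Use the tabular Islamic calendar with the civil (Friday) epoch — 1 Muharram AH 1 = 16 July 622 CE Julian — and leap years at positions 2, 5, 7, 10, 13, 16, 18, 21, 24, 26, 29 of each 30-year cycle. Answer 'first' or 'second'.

second

The two dates have Julian Day Numbers 2396254 and 2395743 respectively.
Since 2395743 < 2396254, the second date comes first.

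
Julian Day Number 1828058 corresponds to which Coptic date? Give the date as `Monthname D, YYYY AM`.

Koiak 17, 9 AM

The proleptic Gregorian equivalent of JDN 1828058 is 13 December 292.
In the Coptic calendar that day is Koiak 17, 9 AM.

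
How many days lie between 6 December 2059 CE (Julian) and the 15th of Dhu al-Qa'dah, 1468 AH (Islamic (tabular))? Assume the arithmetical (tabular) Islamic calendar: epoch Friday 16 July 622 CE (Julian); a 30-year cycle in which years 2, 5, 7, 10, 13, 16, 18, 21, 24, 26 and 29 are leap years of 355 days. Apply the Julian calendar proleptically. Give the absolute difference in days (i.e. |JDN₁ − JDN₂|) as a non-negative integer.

JDN of the first date = 2473447.
JDN of the second date = 2468605.
|2468605 − 2473447| = 4842.

4842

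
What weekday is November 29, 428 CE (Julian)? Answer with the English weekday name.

Thursday

In the proleptic Gregorian calendar this is 30 November 428 (JDN 1877718).
Since JDN mod 7 = 3 (0 = Monday), the day is Thursday.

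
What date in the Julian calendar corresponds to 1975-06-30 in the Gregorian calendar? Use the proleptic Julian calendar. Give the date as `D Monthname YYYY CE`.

17 June 1975 CE

For dates in this range the Gregorian date is 13 days ahead of the Julian.
30 June 1975 Gregorian − 13 days → 17 June 1975 Julian.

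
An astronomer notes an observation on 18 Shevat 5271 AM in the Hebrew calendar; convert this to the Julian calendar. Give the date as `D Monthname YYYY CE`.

Julian Day Number of the source date = 2272967.
Converting JDN 2272967 to the Julian calendar gives 17 January 1511 CE.

17 January 1511 CE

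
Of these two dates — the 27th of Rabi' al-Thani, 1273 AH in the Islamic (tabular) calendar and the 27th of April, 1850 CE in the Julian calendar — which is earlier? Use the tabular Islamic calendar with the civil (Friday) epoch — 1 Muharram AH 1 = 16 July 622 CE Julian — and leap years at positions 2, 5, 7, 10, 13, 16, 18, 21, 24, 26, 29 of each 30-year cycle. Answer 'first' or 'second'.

Converting both to JDN: 2399309 vs 2396887; the smaller is the second.

second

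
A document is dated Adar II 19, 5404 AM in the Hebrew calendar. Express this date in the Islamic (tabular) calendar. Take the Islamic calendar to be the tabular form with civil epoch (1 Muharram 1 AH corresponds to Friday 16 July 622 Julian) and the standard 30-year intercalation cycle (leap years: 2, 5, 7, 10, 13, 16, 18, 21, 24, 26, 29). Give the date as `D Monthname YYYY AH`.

Julian Day Number of the source date = 2321605.
Converting JDN 2321605 to the tabular Islamic calendar gives 18 Muharram 1054 AH.

18 Muharram 1054 AH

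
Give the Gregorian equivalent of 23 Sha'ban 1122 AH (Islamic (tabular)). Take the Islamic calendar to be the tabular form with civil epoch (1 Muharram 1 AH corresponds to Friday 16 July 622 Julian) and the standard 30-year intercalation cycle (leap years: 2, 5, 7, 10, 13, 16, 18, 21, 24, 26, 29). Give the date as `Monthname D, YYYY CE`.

Both dates share Julian Day Number 2345914; in the Gregorian calendar that is 17 October 1710 CE.

October 17, 1710 CE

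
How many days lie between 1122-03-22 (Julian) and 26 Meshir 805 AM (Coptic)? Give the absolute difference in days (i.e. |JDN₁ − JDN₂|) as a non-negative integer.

12083

First date → JDN 2130949; second date → JDN 2118866.
The interval is |2130949 − 2118866| = 12083 days.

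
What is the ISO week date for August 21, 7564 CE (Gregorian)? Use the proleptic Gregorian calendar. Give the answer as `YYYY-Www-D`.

The weekday is Friday (ISO weekday 5).
That Friday belongs to ISO week 34 of ISO year 7564.

7564-W34-5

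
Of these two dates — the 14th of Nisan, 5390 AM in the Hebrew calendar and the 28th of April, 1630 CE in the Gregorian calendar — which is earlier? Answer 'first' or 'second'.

Converting both to JDN: 2316491 vs 2316523; the smaller is the first.

first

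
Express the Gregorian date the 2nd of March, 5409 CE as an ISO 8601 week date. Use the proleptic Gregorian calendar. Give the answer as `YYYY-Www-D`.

5409-W09-4

The weekday is Thursday (ISO weekday 4).
That Thursday belongs to ISO week 9 of ISO year 5409.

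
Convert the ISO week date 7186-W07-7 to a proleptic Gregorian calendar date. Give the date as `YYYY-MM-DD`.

ISO week 1 of 7186 is the week containing the first Thursday of 7186.
Week 7, day 7 (Sunday) lands on 7186-02-16.

7186-02-16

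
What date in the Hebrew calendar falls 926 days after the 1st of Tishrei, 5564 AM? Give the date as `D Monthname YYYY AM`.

12 Nisan 5566 AM

JDN of the 1st of Tishrei, 5564 AM = 2379851.
2379851 + 926 = 2380777.
JDN 2380777 in the Hebrew calendar is 12 Nisan 5566 AM.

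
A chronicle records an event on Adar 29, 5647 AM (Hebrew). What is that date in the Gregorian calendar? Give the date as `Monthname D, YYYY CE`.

March 25, 1887 CE

Both dates share Julian Day Number 2410356; in the Gregorian calendar that is 25 March 1887 CE.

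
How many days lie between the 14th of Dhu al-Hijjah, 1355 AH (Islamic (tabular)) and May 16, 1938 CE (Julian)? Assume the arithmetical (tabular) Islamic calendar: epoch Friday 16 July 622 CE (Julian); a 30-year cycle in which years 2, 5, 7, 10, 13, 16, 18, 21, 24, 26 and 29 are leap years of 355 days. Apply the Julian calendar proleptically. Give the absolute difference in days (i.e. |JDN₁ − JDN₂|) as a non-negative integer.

JDN of the first date = 2428590.
JDN of the second date = 2429048.
|2429048 − 2428590| = 458.

458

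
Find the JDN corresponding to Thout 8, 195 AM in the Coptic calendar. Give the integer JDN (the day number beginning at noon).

Equivalently 6 September 478 (proleptic Gregorian).
JDN 2299161 is 15 October 1582 CE (Gregorian); the target day is −403266 days from there, so JDN = 1895895.

1895895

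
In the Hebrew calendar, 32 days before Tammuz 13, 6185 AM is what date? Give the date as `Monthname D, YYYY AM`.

Counting 32 days back from JDN 2606953 reaches JDN 2606921, which is Sivan 11, 6185 AM.

Sivan 11, 6185 AM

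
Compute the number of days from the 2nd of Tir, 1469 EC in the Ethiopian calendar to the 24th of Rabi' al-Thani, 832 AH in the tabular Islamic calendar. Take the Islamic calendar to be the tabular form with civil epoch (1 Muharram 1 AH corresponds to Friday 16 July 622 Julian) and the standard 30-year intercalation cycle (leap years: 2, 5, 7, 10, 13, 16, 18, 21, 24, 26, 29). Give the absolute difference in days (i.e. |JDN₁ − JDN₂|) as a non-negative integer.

17498

First date → JDN 2260529; second date → JDN 2243031.
The interval is |2260529 − 2243031| = 17498 days.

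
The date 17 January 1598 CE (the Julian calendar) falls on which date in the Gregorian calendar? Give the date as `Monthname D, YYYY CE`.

January 27, 1598 CE

The Julian–Gregorian offset here is 10 days (Julian trailing).
17 January 1598 Julian + 10 days → 27 January 1598 Gregorian.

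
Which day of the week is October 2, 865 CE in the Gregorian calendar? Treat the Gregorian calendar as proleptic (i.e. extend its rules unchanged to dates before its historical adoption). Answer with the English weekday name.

Friday

2037270 ≡ 4 (mod 7); counting from Monday = 0 gives Friday.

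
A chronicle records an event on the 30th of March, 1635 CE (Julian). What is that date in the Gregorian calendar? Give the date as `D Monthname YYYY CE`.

9 April 1635 CE

The Julian–Gregorian offset here is 10 days (Julian trailing).
30 March 1635 Julian + 10 days → 9 April 1635 Gregorian.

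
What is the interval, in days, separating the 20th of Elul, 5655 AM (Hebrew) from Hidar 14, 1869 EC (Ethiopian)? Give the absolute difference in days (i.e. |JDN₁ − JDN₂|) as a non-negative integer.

First date → JDN 2413446; second date → JDN 2406581.
The interval is |2413446 − 2406581| = 6865 days.

6865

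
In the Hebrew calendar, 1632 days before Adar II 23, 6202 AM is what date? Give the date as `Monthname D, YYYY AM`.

Tishrei 16, 6198 AM

JDN of Adar II 23, 6202 AM = 2613077.
2613077 − 1632 = 2611445.
JDN 2611445 in the Hebrew calendar is Tishrei 16, 6198 AM.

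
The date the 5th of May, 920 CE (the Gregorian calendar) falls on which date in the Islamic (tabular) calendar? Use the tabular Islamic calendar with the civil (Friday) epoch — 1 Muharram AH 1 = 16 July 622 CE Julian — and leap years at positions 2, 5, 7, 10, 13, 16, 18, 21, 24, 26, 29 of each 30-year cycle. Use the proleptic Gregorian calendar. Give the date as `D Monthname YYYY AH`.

Julian Day Number of the source date = 2057208.
Converting JDN 2057208 to the tabular Islamic calendar gives 8 Dhu al-Hijjah 307 AH.

8 Dhu al-Hijjah 307 AH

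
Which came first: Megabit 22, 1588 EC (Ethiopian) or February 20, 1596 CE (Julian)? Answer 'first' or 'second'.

second

First date → JDN 2304074; second date → JDN 2304047.
JDN 2304047 < JDN 2304074, so the second date is earlier.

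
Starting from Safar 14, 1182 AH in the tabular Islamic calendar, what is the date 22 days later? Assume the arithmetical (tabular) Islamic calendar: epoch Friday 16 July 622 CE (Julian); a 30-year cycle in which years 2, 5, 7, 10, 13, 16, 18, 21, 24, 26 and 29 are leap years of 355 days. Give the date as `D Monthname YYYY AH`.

7 Rabi' al-Awwal 1182 AH

JDN of Safar 14, 1182 AH = 2366990.
2366990 + 22 = 2367012.
JDN 2367012 in the tabular Islamic calendar is 7 Rabi' al-Awwal 1182 AH.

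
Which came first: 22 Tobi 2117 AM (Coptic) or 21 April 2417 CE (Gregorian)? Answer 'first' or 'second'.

The two dates have Julian Day Numbers 2598040 and 2603962 respectively.
Since 2598040 < 2603962, the first date comes first.

first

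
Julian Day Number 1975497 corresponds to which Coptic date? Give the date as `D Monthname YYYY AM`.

JDN 1975497 is 16 August 696 in the proleptic Gregorian calendar.
In the Coptic calendar that day is 20 Mesori 412 AM.

20 Mesori 412 AM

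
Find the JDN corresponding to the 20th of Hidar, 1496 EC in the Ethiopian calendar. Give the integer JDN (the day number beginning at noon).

Equivalently 27 November 1503 (proleptic Gregorian).
JDN 2400001 is 17 November 1858 CE (Gregorian), MJD 0; the target day is −129652 days from there, so JDN = 2270349.

2270349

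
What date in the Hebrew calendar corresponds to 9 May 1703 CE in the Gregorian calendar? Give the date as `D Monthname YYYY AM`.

Julian Day Number of the source date = 2343196.
Converting JDN 2343196 to the Hebrew calendar gives 23 Iyar 5463 AM.

23 Iyar 5463 AM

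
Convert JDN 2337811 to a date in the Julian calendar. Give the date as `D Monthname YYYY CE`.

30 July 1688 CE

The Gregorian equivalent of JDN 2337811 is 9 August 1688.
In the Julian calendar that day is 30 July 1688 CE.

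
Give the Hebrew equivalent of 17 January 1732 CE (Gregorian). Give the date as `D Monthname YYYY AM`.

19 Tevet 5492 AM

Both dates share Julian Day Number 2353676; in the Hebrew calendar that is 19 Tevet 5492 AM.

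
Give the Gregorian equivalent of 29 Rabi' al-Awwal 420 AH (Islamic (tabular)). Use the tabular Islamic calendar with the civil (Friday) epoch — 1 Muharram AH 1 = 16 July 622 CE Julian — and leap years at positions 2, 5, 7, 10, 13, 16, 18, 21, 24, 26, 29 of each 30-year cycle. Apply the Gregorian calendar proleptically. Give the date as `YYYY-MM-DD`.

1029-04-23

Julian Day Number of the source date = 2097007.
Converting JDN 2097007 to the Gregorian calendar gives 23 April 1029 CE.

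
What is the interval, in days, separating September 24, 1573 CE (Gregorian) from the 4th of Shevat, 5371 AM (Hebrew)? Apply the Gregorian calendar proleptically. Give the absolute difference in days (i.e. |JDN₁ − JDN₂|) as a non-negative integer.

13630

JDN of the first date = 2295853.
JDN of the second date = 2309483.
|2309483 − 2295853| = 13630.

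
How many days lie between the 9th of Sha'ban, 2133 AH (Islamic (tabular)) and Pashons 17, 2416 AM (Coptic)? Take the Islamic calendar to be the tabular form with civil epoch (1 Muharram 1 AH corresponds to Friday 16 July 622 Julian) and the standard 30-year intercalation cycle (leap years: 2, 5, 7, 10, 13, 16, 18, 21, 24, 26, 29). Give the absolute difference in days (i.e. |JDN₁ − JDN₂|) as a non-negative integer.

JDN of the first date = 2704165.
JDN of the second date = 2707365.
|2707365 − 2704165| = 3200.

3200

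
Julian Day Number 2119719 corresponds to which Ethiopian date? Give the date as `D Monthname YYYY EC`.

29 Sene 1083 EC

The proleptic Gregorian equivalent of JDN 2119719 is 29 June 1091.
In the Ethiopian calendar that day is 29 Sene 1083 EC.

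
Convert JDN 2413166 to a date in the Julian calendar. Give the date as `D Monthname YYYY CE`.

21 November 1894 CE

The Gregorian equivalent of JDN 2413166 is 3 December 1894.
In the Julian calendar that day is 21 November 1894 CE.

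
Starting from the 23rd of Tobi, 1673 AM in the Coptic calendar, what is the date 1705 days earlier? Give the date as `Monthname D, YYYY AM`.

Pashons 24, 1668 AM

The starting date is JDN 2435870; 2435870 − 1705 = 2434165.
JDN 2434165 corresponds to Pashons 24, 1668 AM.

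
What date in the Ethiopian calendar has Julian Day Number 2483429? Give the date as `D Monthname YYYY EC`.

JDN 2483429 is 18 April 2087 in the Gregorian calendar.
In the Ethiopian calendar that day is 10 Miyazya 2079 EC.

10 Miyazya 2079 EC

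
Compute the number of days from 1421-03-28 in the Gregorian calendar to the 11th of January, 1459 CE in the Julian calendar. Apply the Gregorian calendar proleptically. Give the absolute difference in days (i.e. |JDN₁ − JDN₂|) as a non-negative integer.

First date → JDN 2240156; second date → JDN 2253968.
The interval is |2240156 − 2253968| = 13812 days.

13812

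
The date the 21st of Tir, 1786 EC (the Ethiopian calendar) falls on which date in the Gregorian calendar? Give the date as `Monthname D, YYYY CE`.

January 27, 1794 CE

Julian Day Number of the source date = 2376332.
Converting JDN 2376332 to the Gregorian calendar gives 27 January 1794 CE.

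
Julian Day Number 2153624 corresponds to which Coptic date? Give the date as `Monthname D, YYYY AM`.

JDN 2153624 is 27 April 1184 in the proleptic Gregorian calendar.
In the Coptic calendar that day is Parmouti 25, 900 AM.

Parmouti 25, 900 AM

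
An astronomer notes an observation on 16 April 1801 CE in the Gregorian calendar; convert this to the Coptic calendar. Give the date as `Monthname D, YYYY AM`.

Parmouti 9, 1517 AM

Both dates share Julian Day Number 2378967; in the Coptic calendar that is 9 Parmouti 1517 AM.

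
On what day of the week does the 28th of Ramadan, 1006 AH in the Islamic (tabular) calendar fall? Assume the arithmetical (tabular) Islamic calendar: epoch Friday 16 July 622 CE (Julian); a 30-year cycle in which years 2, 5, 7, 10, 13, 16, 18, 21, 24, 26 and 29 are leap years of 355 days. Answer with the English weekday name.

In the Gregorian calendar this is 4 May 1598 (JDN 2304841).
2304841 ≡ 0 (mod 7); counting from Monday = 0 gives Monday.

Monday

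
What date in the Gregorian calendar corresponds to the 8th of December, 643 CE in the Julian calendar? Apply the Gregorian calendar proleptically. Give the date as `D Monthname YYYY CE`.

11 December 643 CE

At this point the Julian calendar is 3 days behind the Gregorian.
8 December 643 Julian + 3 days → 11 December 643 Gregorian.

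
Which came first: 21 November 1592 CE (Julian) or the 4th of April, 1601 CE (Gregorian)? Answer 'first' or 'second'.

first

First date → JDN 2302861; second date → JDN 2305907.
JDN 2302861 < JDN 2305907, so the first date is earlier.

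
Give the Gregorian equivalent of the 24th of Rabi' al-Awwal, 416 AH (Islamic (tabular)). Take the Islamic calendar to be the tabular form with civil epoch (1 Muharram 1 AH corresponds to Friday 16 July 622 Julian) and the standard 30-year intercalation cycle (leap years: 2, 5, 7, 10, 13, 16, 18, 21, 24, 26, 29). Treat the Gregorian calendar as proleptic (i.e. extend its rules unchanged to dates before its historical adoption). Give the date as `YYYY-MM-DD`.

1025-05-31

Julian Day Number of the source date = 2095584.
Converting JDN 2095584 to the Gregorian calendar gives 31 May 1025 CE.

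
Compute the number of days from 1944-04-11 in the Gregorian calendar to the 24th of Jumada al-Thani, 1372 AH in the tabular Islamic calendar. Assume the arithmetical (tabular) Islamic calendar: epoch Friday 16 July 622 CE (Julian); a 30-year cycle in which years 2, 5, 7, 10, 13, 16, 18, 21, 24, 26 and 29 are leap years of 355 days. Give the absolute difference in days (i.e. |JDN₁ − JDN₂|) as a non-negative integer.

3256

JDN of the first date = 2431192.
JDN of the second date = 2434448.
|2434448 − 2431192| = 3256.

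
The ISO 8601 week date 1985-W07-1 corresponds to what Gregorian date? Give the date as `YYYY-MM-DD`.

ISO week 1 of 1985 is the week containing the first Thursday of 1985.
Week 7, day 1 (Monday) lands on 1985-02-11.

1985-02-11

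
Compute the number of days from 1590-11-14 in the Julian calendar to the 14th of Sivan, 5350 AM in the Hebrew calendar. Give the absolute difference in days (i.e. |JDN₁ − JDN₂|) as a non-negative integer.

First date → JDN 2302123; second date → JDN 2301962.
The interval is |2302123 − 2301962| = 161 days.

161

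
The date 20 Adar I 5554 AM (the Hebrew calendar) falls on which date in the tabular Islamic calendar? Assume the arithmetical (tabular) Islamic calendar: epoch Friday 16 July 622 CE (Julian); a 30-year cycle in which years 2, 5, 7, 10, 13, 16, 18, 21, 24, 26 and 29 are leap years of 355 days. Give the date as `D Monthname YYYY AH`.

19 Rajab 1208 AH

The source date corresponds to 20 February 1794 in the Gregorian calendar (JDN 2376356).
That day falls on 19 Rajab 1208 AH in the tabular Islamic calendar.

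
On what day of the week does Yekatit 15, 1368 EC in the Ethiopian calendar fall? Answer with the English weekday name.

In the proleptic Gregorian calendar this is 18 February 1376 (JDN 2223682).
JDN 2223682 mod 7 = 6, and JDN 0 was a Monday, so this is a Sunday.

Sunday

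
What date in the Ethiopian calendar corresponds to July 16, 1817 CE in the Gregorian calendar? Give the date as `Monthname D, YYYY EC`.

Julian Day Number of the source date = 2384902.
Converting JDN 2384902 to the Ethiopian calendar gives 10 Hamle 1809 EC.

Hamle 10, 1809 EC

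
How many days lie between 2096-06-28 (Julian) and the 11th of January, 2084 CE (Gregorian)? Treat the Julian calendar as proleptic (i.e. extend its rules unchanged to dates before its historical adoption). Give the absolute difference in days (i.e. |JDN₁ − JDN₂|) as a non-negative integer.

JDN of the first date = 2486801.
JDN of the second date = 2482236.
|2482236 − 2486801| = 4565.

4565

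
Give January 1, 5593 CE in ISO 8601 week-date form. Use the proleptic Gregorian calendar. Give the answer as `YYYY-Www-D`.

The weekday is Friday (ISO weekday 5).
That Friday belongs to ISO week 53 of ISO year 5592.

5592-W53-5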